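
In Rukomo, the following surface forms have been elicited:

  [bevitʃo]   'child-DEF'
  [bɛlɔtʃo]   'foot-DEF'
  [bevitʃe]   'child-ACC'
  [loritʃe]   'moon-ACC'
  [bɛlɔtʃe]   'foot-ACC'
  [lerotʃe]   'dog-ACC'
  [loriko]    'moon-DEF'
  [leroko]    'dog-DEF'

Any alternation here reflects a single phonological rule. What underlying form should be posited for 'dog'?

/lerok/

In [lerotʃe] and [leroko] the final segment of 'dog' alternates: [tʃ] ~ [k].
Compare 'foot', with invariant [tʃ] in [bɛlɔtʃe] and [bɛlɔtʃo]: an analysis with underlying /tʃ/ and a rule producing [k] before the DEF suffix would wrongly predict alternation here too.
Therefore /k/ is basic and [tʃ] is derived by palatalization before a front vowel (/k/ becomes palato-alveolar [tʃ] before a front vowel).
So 'dog' = /lerok/.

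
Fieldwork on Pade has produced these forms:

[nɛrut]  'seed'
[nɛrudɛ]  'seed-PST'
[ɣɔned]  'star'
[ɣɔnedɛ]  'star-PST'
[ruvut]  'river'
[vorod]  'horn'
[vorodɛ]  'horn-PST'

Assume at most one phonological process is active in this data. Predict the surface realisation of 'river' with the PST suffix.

'seed' shows [t] ~ [d] at the end of the stem ([nɛrut] vs [nɛrudɛ]).
Compare 'horn', with invariant [d] in [vorod] and [vorodɛ]: an analysis with underlying /d/ and a rule producing [t] in isolation would wrongly predict alternation here too.
Therefore /t/ is basic and [d] is derived by intervocalic voicing (voiceless stops become voiced between vowels).
The one attested form of 'river', [ruvut], shows underlying /ruvut/. Applying the same rule between vowels gives [ruvudɛ].

[ruvudɛ]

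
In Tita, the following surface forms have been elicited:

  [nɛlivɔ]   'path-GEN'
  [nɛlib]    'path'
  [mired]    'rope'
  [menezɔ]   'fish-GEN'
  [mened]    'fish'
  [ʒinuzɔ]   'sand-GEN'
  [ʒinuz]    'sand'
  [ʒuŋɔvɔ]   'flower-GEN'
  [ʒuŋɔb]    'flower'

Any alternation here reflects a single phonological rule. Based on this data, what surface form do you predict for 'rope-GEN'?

In [menezɔ] and [mened] the final segment of 'fish' alternates: [z] ~ [d].
Compare 'sand', with invariant [z] in [ʒinuzɔ] and [ʒinuz]: an analysis with underlying /z/ and a rule producing [d] in isolation would wrongly predict alternation here too.
Therefore /d/ is basic and [z] is derived by intervocalic spirantization (voiced stops become fricatives between vowels).
From [mired] the stem 'rope' is /mired/; between vowels this yields [mirezɔ].

[mirezɔ]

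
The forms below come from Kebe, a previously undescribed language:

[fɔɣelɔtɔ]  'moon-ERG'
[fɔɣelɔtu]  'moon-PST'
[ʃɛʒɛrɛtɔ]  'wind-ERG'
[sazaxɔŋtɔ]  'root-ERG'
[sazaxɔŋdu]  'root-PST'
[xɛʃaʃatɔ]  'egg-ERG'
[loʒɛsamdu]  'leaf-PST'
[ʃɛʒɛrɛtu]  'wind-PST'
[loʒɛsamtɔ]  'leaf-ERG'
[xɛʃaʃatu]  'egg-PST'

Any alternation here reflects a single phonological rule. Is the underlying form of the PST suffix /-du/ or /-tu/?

/-du/

The PST suffix surfaces as [-du] and [-tu], depending on the final segment of the stem.
The ERG suffix, which begins with [t], is invariant after every stem; so [t] is not altered by any rule here.
The PST suffix is therefore /-du/ underlyingly, with post-vocalic devoicing: voiced stops become voiceless after a vowel.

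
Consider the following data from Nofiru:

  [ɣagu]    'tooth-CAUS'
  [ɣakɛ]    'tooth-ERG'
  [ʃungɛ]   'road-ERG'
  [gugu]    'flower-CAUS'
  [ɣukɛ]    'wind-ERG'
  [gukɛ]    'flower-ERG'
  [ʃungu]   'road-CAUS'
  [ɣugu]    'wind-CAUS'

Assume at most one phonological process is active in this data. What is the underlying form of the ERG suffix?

The ERG suffix surfaces as [-gɛ] and [-kɛ], depending on the final segment of the stem.
By contrast the CAUS suffix keeps its initial [g] throughout — that segment must be underlying.
So the underlying form is /-kɛ/, and voiceless stops become voiced after a nasal.

/-kɛ/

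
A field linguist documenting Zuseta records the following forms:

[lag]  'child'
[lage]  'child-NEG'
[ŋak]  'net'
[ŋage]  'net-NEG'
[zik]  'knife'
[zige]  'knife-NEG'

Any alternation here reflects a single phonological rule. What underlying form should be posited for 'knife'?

/zik/

'knife' shows [k] ~ [g] at the end of the stem ([zik] vs [zige]).
Compare 'child', with invariant [g] in [lag] and [lage]: an analysis with underlying /g/ and a rule producing [k] in isolation would wrongly predict alternation here too.
Therefore /k/ is basic and [g] is derived by intervocalic voicing (voiceless stops become voiced between vowels).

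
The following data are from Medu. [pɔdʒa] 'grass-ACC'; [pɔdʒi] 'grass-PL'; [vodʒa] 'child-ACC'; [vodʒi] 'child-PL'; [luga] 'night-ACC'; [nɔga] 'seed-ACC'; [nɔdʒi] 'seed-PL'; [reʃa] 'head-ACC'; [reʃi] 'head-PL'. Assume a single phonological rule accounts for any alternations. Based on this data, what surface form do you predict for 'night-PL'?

'seed' shows [g] ~ [dʒ] at the end of the stem ([nɔga] vs [nɔdʒi]).
But 'grass' keeps [dʒ] in both environments ([pɔdʒa], [pɔdʒi]), so there is no rule changing /dʒ/ to [g] before the ACC suffix.
The underlying segment must be /g/; /g/ becomes palato-alveolar [dʒ] before a front vowel, yielding [dʒ] there.
The one attested form of 'night', [luga], shows underlying /lug/. Applying the same rule before a front vowel gives [ludʒi].

[ludʒi]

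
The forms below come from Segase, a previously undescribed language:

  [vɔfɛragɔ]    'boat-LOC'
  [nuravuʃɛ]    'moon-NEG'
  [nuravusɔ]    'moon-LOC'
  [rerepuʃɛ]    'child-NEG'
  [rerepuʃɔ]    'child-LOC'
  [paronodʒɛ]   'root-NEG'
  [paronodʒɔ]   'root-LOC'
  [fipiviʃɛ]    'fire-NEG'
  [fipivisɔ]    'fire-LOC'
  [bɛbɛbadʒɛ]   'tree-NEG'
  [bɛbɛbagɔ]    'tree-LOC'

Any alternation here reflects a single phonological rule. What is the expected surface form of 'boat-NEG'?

[vɔfɛradʒɛ]

'tree' shows [dʒ] ~ [g] at the end of the stem ([bɛbɛbadʒɛ] vs [bɛbɛbagɔ]).
The stem 'root' ([paronodʒɛ], [paronodʒɔ]) shows [dʒ] unchanged in both environments, so [dʒ] cannot be basic with [g] derived before the LOC suffix.
The alternation reflects palatalization before a front vowel: /g/ and /s/ become palato-alveolar [dʒ] and [ʃ] before a front vowel. /g/ is underlying.
The one attested form of 'boat', [vɔfɛragɔ], shows underlying /vɔfɛrag/. Applying the same rule before a front vowel gives [vɔfɛradʒɛ].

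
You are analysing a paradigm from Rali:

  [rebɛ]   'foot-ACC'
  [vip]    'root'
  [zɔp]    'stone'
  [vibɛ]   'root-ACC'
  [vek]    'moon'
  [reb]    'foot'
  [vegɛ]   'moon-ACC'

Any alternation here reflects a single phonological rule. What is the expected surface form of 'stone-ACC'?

[zɔbɛ]

'root' shows [b] ~ [p] at the end of the stem ([vibɛ] vs [vip]).
Compare 'foot', with invariant [b] in [rebɛ] and [reb]: an analysis with underlying /b/ and a rule producing [p] in isolation would wrongly predict alternation here too.
Therefore /p/ is basic and [b] is derived by intervocalic voicing (voiceless stops become voiced between vowels).
From [zɔp] the stem 'stone' is /zɔp/; between vowels this yields [zɔbɛ].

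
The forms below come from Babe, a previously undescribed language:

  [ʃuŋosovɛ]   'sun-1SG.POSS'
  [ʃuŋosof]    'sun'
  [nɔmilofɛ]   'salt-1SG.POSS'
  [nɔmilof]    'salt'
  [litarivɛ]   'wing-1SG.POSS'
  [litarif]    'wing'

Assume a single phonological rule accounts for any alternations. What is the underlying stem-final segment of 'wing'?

'wing' shows [v] ~ [f] at the end of the stem ([litarivɛ] vs [litarif]).
Compare 'salt', with invariant [f] in [nɔmilofɛ] and [nɔmilof]: an analysis with underlying /f/ and a rule producing [v] before the 1SG.POSS suffix would wrongly predict alternation here too.
The underlying segment must be /v/; voiced obstruents become voiceless word-finally, yielding [f] there.

/v/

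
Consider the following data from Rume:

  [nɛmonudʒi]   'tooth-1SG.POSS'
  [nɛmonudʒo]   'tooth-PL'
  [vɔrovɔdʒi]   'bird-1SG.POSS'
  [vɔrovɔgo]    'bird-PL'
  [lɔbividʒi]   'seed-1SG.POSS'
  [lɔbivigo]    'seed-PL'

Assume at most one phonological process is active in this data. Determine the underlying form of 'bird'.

The root 'bird' surfaces as [vɔrovɔdʒi] and [vɔrovɔgo], with a stem-final [dʒ] ~ [g] alternation.
If /dʒ/ were underlying and a rule turned it into [g] before the PL suffix, 'tooth' would also alternate; but it has [dʒ] in both [nɛmonudʒi] and [nɛmonudʒo].
So /g/ is underlying, and a rule of palatalization before a front vowel — /g/ becomes palato-alveolar [dʒ] before a front vowel — gives [dʒ].

/vɔrovɔg/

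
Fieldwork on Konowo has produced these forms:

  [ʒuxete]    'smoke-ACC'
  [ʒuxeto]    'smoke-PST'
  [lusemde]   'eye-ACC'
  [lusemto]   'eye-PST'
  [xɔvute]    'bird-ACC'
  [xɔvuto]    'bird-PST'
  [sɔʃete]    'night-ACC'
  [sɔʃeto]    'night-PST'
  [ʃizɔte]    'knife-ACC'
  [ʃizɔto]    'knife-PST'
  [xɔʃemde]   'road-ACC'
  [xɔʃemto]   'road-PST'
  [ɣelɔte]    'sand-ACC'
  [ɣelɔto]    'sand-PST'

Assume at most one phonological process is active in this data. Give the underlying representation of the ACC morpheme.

The ACC morpheme has two allomorphs, [-de] and [-te].
The PST suffix, which begins with [t], is invariant after every stem; so [t] is not altered by any rule here.
The ACC suffix is therefore /-de/ underlyingly, with post-vocalic devoicing: voiced stops become voiceless after a vowel.

/-de/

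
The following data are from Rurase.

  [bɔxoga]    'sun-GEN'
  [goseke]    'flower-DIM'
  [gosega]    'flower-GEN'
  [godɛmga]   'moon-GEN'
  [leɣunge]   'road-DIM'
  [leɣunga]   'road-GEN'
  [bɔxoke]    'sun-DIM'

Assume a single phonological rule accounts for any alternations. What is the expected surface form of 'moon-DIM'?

The DIM suffix surfaces as [-ge] and [-ke], depending on the final segment of the stem.
The GEN suffix, which begins with [g], is invariant after every stem; so [g] is not altered by any rule here.
The DIM suffix is therefore /-ke/ underlyingly, with post-nasal voicing: voiceless stops become voiced after a nasal.
After 'moon', which ends in a nasal, the suffix surfaces as [-ge], giving [godɛmge].

[godɛmge]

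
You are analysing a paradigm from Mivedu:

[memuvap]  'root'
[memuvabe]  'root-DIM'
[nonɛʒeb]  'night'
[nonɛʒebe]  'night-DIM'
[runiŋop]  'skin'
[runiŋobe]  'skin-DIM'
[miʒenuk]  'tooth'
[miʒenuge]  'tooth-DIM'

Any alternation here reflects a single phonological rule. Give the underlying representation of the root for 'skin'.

/runiŋop/

The root 'skin' surfaces as [runiŋop] and [runiŋobe], with a stem-final [p] ~ [b] alternation.
The stem 'night' ([nonɛʒeb], [nonɛʒebe]) shows [b] unchanged in both environments, so [b] cannot be basic with [p] derived in isolation.
Therefore /p/ is basic and [b] is derived by intervocalic voicing (voiceless stops become voiced between vowels).
So 'skin' = /runiŋop/.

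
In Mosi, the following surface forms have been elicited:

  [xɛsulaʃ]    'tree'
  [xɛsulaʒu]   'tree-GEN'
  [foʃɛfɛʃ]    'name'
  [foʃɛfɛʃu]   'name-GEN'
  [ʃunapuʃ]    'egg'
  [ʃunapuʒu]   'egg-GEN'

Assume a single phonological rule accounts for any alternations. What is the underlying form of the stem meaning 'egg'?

/ʃunapuʒ/

The root 'egg' surfaces as [ʃunapuʃ] and [ʃunapuʒu], with a stem-final [ʃ] ~ [ʒ] alternation.
If /ʃ/ were underlying and a rule turned it into [ʒ] before the GEN suffix, 'name' would also alternate; but it has [ʃ] in both [foʃɛfɛʃ] and [foʃɛfɛʃu].
The alternation reflects word-final obstruent devoicing: voiced obstruents become voiceless word-finally. /ʒ/ is underlying.
So 'egg' = /ʃunapuʒ/.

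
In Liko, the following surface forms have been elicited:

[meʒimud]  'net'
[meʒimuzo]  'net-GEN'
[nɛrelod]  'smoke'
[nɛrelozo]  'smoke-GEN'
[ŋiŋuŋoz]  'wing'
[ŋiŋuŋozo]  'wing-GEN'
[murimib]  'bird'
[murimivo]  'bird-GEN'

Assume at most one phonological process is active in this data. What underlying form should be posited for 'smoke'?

The stem for 'smoke' ends in [d] in [nɛrelod] but [z] in [nɛrelozo].
If /z/ were underlying and a rule turned it into [d] in isolation, 'wing' would also alternate; but it has [z] in both [ŋiŋuŋoz] and [ŋiŋuŋozo].
Therefore /d/ is basic and [z] is derived by intervocalic spirantization (voiced stops become fricatives between vowels).

/nɛrelod/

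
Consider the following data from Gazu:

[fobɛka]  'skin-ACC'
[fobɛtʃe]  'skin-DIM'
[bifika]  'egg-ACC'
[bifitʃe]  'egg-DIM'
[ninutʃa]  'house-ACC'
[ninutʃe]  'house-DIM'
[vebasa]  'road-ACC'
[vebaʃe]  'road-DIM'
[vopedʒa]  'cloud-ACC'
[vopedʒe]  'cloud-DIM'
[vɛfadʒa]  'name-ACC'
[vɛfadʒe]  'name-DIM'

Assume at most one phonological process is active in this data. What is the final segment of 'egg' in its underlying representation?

The root 'egg' surfaces as [bifika] and [bifitʃe], with a stem-final [k] ~ [tʃ] alternation.
If /tʃ/ were underlying and a rule turned it into [k] before the ACC suffix, 'house' would also alternate; but it has [tʃ] in both [ninutʃa] and [ninutʃe].
The alternation reflects palatalization before a front vowel: /k/ and /s/ become palato-alveolar [tʃ] and [ʃ] before a front vowel. /k/ is underlying.

/k/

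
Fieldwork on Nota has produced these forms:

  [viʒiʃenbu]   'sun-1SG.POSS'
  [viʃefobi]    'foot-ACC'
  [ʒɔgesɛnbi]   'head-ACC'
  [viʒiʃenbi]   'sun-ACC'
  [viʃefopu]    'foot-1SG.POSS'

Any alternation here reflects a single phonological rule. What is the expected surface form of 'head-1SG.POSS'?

[ʒɔgesɛnbu]

The 1SG.POSS suffix surfaces as [-bu] and [-pu], depending on the final segment of the stem.
The ACC suffix, which begins with [b], is invariant after every stem; so [b] is not altered by any rule here.
The 1SG.POSS suffix is therefore /-pu/ underlyingly, with post-nasal voicing: voiceless stops become voiced after a nasal.
After 'head', which ends in a nasal, the suffix surfaces as [-bu], giving [ʒɔgesɛnbu].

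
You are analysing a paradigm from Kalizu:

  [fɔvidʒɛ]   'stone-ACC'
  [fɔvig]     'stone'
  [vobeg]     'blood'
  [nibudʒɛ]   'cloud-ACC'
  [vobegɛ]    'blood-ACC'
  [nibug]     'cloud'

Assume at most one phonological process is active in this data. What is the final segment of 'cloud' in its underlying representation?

In [nibudʒɛ] and [nibug] the final segment of 'cloud' alternates: [dʒ] ~ [g].
If /g/ were underlying and a rule turned it into [dʒ] before the ACC suffix, 'blood' would also alternate; but it has [g] in both [vobegɛ] and [vobeg].
The alternation reflects depalatalization: palato-alveolar /dʒ/ becomes [g] when no front vowel follows. /dʒ/ is underlying.

/dʒ/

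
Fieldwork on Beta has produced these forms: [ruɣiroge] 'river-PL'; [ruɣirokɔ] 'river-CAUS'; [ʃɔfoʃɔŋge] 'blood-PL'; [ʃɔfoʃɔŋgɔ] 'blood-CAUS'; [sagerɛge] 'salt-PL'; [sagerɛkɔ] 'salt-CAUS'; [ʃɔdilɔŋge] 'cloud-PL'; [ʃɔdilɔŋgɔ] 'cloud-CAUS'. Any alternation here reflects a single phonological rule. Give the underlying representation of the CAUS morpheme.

The CAUS suffix surfaces as [-gɔ] and [-kɔ], depending on the final segment of the stem.
The PL suffix, which begins with [g], is invariant after every stem; so [g] is not altered by any rule here.
The CAUS suffix is therefore /-kɔ/ underlyingly, with post-nasal voicing: voiceless stops become voiced after a nasal.

/-kɔ/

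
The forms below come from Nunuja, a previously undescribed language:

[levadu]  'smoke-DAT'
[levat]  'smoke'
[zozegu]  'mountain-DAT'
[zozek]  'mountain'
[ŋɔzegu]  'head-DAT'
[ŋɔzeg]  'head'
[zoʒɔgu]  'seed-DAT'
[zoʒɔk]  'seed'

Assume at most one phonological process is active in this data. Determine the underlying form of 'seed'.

/zoʒɔk/

'seed' shows [g] ~ [k] at the end of the stem ([zoʒɔgu] vs [zoʒɔk]).
Compare 'head', with invariant [g] in [ŋɔzegu] and [ŋɔzeg]: an analysis with underlying /g/ and a rule producing [k] in isolation would wrongly predict alternation here too.
Therefore /k/ is basic and [g] is derived by intervocalic voicing (voiceless stops become voiced between vowels).
The underlying form of 'seed' is therefore /zoʒɔk/.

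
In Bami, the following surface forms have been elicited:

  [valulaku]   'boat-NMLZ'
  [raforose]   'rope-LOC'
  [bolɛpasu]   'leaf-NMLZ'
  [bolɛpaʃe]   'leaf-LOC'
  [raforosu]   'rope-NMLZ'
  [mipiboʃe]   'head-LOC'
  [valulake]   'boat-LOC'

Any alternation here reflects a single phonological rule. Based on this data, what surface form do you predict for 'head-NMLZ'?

[mipibosu]

'leaf' shows [s] ~ [ʃ] at the end of the stem ([bolɛpasu] vs [bolɛpaʃe]).
The stem 'rope' ([raforosu], [raforose]) shows [s] unchanged in both environments, so [s] cannot be basic with [ʃ] derived before the LOC suffix.
So /ʃ/ is underlying, and a rule of depalatalization — palato-alveolar /ʃ/ becomes [s] when no front vowel follows — gives [s].
From [mipiboʃe] the stem 'head' is /mipiboʃ/; when no front vowel follows this yields [mipibosu].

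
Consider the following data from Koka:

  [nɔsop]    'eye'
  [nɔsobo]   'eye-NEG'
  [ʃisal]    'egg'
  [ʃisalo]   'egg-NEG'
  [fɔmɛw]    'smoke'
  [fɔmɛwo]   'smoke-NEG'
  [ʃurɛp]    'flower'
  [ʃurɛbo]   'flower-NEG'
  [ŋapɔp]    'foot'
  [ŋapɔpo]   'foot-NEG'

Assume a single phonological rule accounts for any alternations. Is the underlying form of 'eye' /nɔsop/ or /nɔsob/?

The stem for 'eye' ends in [p] in [nɔsop] but [b] in [nɔsobo].
Compare 'foot', with invariant [p] in [ŋapɔp] and [ŋapɔpo]: an analysis with underlying /p/ and a rule producing [b] before the NEG suffix would wrongly predict alternation here too.
So /b/ is underlying, and a rule of word-final obstruent devoicing — voiced obstruents become voiceless word-finally — gives [p].

/nɔsob/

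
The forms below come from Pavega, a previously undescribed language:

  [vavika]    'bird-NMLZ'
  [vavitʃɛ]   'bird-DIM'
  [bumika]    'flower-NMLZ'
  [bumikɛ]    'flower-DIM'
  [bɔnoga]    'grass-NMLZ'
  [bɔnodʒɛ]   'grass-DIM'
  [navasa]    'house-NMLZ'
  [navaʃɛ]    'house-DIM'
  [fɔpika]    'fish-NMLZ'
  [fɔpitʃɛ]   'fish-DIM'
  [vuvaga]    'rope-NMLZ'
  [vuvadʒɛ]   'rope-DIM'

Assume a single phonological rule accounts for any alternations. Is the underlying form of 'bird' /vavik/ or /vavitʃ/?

/vavitʃ/

The root 'bird' surfaces as [vavika] and [vavitʃɛ], with a stem-final [k] ~ [tʃ] alternation.
But 'flower' keeps [k] in both environments ([bumika], [bumikɛ]), so there is no rule changing /k/ to [tʃ] before the DIM suffix.
The underlying segment must be /tʃ/; palato-alveolar /tʃ/, /dʒ/ and /ʃ/ become [k], [g] and [s] when no front vowel follows, yielding [k] there.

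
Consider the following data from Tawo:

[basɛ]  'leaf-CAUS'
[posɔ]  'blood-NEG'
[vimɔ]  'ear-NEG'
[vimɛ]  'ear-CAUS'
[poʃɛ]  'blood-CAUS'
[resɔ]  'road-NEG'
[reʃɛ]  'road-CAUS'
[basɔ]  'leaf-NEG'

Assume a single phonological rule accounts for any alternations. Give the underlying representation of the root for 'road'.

/reʃ/

In [reʃɛ] and [resɔ] the final segment of 'road' alternates: [ʃ] ~ [s].
Compare 'leaf', with invariant [s] in [basɛ] and [basɔ]: an analysis with underlying /s/ and a rule producing [ʃ] before the CAUS suffix would wrongly predict alternation here too.
The underlying segment must be /ʃ/; palato-alveolar /ʃ/ becomes [s] when no front vowel follows, yielding [s] there.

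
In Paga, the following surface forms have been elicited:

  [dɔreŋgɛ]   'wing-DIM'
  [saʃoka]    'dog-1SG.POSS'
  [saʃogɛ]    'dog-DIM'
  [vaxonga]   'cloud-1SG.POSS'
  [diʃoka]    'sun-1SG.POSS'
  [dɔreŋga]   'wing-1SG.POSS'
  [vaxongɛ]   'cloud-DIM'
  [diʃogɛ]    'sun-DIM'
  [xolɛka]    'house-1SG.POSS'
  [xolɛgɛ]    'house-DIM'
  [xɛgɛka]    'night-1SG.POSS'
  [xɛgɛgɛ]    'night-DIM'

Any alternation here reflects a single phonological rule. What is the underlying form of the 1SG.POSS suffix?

/-ka/

The 1SG.POSS suffix surfaces as [-ga] and [-ka], depending on the final segment of the stem.
The DIM suffix, which begins with [g], is invariant after every stem; so [g] is not altered by any rule here.
The 1SG.POSS suffix is therefore /-ka/ underlyingly, with post-nasal voicing: voiceless stops become voiced after a nasal.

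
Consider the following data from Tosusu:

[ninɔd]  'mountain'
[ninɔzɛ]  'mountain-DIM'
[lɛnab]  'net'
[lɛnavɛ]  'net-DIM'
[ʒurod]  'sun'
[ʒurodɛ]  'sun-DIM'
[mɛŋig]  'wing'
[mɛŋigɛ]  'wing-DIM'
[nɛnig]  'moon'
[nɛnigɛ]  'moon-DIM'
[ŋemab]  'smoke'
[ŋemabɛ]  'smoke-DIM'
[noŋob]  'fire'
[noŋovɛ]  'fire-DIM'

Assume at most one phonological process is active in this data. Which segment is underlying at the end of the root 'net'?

'net' shows [b] ~ [v] at the end of the stem ([lɛnab] vs [lɛnavɛ]).
But 'smoke' keeps [b] in both environments ([ŋemab], [ŋemabɛ]), so there is no rule changing /b/ to [v] before the DIM suffix.
So /v/ is underlying, and a rule of word-final hardening — voiced fricatives become stops word-finally — gives [b].

/v/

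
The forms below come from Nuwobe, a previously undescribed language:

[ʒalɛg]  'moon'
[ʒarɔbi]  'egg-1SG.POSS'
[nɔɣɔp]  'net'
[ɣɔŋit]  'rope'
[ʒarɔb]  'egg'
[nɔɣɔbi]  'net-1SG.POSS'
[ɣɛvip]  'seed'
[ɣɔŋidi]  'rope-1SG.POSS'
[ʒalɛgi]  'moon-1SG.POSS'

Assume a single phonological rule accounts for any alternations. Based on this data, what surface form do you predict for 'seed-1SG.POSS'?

The root 'net' surfaces as [nɔɣɔp] and [nɔɣɔbi], with a stem-final [p] ~ [b] alternation.
But 'egg' keeps [b] in both environments ([ʒarɔb], [ʒarɔbi]), so there is no rule changing /b/ to [p] in isolation.
The alternation reflects intervocalic voicing: voiceless stops become voiced between vowels. /p/ is underlying.
The one attested form of 'seed', [ɣɛvip], shows underlying /ɣɛvip/. Applying the same rule between vowels gives [ɣɛvibi].

[ɣɛvibi]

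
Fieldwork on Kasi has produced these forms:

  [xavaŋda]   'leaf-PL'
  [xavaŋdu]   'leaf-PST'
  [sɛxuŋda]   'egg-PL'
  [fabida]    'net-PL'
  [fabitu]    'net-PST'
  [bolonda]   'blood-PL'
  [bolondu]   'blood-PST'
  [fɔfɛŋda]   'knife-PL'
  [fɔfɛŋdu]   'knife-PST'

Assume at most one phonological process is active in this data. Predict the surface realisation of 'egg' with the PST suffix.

[sɛxuŋdu]

The PST suffix surfaces as [-du] and [-tu], depending on the final segment of the stem.
The PL suffix, which begins with [d], is invariant after every stem; so [d] is not altered by any rule here.
So the underlying form is /-tu/, and voiceless stops become voiced after a nasal.
After 'egg', which ends in a nasal, the suffix surfaces as [-du], giving [sɛxuŋdu].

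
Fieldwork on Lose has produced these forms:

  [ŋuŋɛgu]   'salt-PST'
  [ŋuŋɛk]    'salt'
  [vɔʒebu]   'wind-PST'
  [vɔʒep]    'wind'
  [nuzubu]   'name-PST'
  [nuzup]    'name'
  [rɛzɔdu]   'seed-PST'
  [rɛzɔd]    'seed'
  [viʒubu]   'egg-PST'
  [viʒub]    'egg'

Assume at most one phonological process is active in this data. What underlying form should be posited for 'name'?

/nuzup/

In [nuzubu] and [nuzup] the final segment of 'name' alternates: [b] ~ [p].
The stem 'egg' ([viʒubu], [viʒub]) shows [b] unchanged in both environments, so [b] cannot be basic with [p] derived in isolation.
The alternation reflects intervocalic voicing: voiceless stops become voiced between vowels. /p/ is underlying.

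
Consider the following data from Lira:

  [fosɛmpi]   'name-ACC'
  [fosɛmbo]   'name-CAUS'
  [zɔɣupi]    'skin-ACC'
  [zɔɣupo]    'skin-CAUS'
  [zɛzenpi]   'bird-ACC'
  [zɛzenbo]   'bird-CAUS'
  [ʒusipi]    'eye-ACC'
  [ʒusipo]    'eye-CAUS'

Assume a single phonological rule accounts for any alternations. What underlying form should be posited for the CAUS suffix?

The CAUS morpheme has two allomorphs, [-bo] and [-po].
By contrast the ACC suffix keeps its initial [p] throughout — that segment must be underlying.
So the underlying form is /-bo/, and voiced stops become voiceless after a vowel.

/-bo/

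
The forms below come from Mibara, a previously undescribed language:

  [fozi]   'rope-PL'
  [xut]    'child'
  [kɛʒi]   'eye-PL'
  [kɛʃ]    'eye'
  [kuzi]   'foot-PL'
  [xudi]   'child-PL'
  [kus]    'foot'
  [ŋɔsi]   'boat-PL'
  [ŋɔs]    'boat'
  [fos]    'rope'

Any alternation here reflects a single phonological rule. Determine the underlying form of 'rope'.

/foz/

In [fozi] and [fos] the final segment of 'rope' alternates: [z] ~ [s].
If /s/ were underlying and a rule turned it into [z] before the PL suffix, 'boat' would also alternate; but it has [s] in both [ŋɔsi] and [ŋɔs].
The alternation reflects word-final obstruent devoicing: voiced obstruents become voiceless word-finally. /z/ is underlying.
So 'rope' = /foz/.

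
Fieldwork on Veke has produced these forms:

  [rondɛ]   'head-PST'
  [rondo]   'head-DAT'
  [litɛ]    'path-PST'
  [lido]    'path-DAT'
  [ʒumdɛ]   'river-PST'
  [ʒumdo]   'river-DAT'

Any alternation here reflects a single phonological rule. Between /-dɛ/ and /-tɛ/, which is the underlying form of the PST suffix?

The PST suffix surfaces as [-dɛ] and [-tɛ], depending on the final segment of the stem.
By contrast the DAT suffix keeps its initial [d] throughout — that segment must be underlying.
The PST suffix is therefore /-tɛ/ underlyingly, with post-nasal voicing: voiceless stops become voiced after a nasal.

/-tɛ/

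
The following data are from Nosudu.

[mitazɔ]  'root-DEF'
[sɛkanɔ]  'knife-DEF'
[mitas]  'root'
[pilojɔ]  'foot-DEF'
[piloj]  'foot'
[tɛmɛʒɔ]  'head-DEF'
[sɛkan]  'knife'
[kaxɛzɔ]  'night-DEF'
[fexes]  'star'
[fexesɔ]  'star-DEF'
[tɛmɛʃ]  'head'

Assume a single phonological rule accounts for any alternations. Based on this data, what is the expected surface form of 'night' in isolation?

In [mitazɔ] and [mitas] the final segment of 'root' alternates: [z] ~ [s].
But 'star' keeps [s] in both environments ([fexesɔ], [fexes]), so there is no rule changing /s/ to [z] before the DEF suffix.
Therefore /z/ is basic and [s] is derived by word-final obstruent devoicing (voiced obstruents become voiceless word-finally).
From [kaxɛzɔ] the stem 'night' is /kaxɛz/; word-finally this yields [kaxɛs].

[kaxɛs]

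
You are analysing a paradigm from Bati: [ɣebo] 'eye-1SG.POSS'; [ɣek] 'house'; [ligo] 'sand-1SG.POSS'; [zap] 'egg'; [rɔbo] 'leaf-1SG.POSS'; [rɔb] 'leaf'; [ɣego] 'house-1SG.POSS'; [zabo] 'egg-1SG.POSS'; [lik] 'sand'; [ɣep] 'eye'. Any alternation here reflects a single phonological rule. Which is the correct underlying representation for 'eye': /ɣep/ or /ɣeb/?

The stem for 'eye' ends in [p] in [ɣep] but [b] in [ɣebo].
The stem 'leaf' ([rɔb], [rɔbo]) shows [b] unchanged in both environments, so [b] cannot be basic with [p] derived in isolation.
Therefore /p/ is basic and [b] is derived by intervocalic voicing (voiceless stops become voiced between vowels).

/ɣep/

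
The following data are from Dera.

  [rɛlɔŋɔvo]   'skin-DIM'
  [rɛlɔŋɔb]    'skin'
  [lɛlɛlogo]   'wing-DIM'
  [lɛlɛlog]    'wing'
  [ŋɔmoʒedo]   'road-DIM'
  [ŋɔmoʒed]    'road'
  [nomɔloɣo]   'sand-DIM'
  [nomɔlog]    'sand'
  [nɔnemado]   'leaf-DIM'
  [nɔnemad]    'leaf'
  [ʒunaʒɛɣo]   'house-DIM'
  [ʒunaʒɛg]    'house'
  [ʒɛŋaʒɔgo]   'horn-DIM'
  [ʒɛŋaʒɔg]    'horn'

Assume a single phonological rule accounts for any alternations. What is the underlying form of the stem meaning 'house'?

In [ʒunaʒɛɣo] and [ʒunaʒɛg] the final segment of 'house' alternates: [ɣ] ~ [g].
If /g/ were underlying and a rule turned it into [ɣ] before the DIM suffix, 'horn' would also alternate; but it has [g] in both [ʒɛŋaʒɔgo] and [ʒɛŋaʒɔg].
Therefore /ɣ/ is basic and [g] is derived by word-final hardening (voiced fricatives become stops word-finally).

/ʒunaʒɛɣ/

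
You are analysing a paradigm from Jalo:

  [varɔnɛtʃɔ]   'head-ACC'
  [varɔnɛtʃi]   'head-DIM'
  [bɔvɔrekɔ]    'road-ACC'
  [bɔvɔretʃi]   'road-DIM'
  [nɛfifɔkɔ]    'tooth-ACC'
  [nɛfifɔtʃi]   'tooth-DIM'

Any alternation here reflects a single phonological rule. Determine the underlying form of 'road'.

/bɔvɔrek/

'road' shows [k] ~ [tʃ] at the end of the stem ([bɔvɔrekɔ] vs [bɔvɔretʃi]).
Compare 'head', with invariant [tʃ] in [varɔnɛtʃɔ] and [varɔnɛtʃi]: an analysis with underlying /tʃ/ and a rule producing [k] before the ACC suffix would wrongly predict alternation here too.
Therefore /k/ is basic and [tʃ] is derived by palatalization before a front vowel (/k/ becomes palato-alveolar [tʃ] before a front vowel).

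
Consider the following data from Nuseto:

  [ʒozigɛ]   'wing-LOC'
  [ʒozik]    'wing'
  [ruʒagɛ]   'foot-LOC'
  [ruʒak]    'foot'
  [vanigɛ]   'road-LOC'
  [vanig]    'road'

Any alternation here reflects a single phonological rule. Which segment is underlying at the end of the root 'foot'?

/k/

The stem for 'foot' ends in [g] in [ruʒagɛ] but [k] in [ruʒak].
But 'road' keeps [g] in both environments ([vanigɛ], [vanig]), so there is no rule changing /g/ to [k] in isolation.
The alternation reflects intervocalic voicing: voiceless stops become voiced between vowels. /k/ is underlying.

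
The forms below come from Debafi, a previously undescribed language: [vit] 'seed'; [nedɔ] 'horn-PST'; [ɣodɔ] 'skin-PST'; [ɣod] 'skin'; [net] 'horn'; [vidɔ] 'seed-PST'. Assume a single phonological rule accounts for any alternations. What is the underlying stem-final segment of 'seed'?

The root 'seed' surfaces as [vidɔ] and [vit], with a stem-final [d] ~ [t] alternation.
If /d/ were underlying and a rule turned it into [t] in isolation, 'skin' would also alternate; but it has [d] in both [ɣodɔ] and [ɣod].
The alternation reflects intervocalic voicing: voiceless stops become voiced between vowels. /t/ is underlying.

/t/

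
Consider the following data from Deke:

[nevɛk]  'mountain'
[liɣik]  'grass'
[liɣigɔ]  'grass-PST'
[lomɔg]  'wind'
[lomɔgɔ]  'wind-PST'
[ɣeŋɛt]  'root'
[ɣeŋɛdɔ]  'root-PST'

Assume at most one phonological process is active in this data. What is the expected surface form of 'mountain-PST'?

[nevɛgɔ]

The stem for 'grass' ends in [k] in [liɣik] but [g] in [liɣigɔ].
The stem 'wind' ([lomɔg], [lomɔgɔ]) shows [g] unchanged in both environments, so [g] cannot be basic with [k] derived in isolation.
So /k/ is underlying, and a rule of intervocalic voicing — voiceless stops become voiced between vowels — gives [g].
From [nevɛk] the stem 'mountain' is /nevɛk/; between vowels this yields [nevɛgɔ].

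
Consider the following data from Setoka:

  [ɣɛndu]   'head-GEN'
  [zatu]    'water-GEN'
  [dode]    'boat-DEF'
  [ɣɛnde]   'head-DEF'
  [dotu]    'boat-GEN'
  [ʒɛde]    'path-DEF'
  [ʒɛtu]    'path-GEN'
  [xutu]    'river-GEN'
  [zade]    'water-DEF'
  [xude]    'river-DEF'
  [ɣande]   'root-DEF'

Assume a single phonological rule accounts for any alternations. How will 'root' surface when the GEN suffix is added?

The GEN suffix surfaces as [-du] and [-tu], depending on the final segment of the stem.
The DEF suffix, which begins with [d], is invariant after every stem; so [d] is not altered by any rule here.
So the underlying form is /-tu/, and voiceless stops become voiced after a nasal.
After 'root', which ends in a nasal, the suffix surfaces as [-du], giving [ɣandu].

[ɣandu]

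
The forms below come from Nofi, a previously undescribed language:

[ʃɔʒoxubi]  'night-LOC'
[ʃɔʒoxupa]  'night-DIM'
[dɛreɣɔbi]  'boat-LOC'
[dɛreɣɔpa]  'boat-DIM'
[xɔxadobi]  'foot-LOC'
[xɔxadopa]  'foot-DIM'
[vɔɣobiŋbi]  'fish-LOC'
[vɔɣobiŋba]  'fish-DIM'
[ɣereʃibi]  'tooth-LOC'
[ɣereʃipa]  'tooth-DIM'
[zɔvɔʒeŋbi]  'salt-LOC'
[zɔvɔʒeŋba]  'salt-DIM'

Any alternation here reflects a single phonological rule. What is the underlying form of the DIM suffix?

/-pa/

The DIM suffix surfaces as [-ba] and [-pa], depending on the final segment of the stem.
By contrast the LOC suffix keeps its initial [b] throughout — that segment must be underlying.
The DIM suffix is therefore /-pa/ underlyingly, with post-nasal voicing: voiceless stops become voiced after a nasal.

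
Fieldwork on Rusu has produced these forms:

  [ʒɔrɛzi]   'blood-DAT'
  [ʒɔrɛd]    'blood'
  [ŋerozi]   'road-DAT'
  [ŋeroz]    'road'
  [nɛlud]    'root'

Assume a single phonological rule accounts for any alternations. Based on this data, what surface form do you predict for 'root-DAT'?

[nɛluzi]

The stem for 'blood' ends in [z] in [ʒɔrɛzi] but [d] in [ʒɔrɛd].
If /z/ were underlying and a rule turned it into [d] in isolation, 'road' would also alternate; but it has [z] in both [ŋerozi] and [ŋeroz].
The alternation reflects intervocalic spirantization: voiced stops become fricatives between vowels. /d/ is underlying.
From [nɛlud] the stem 'root' is /nɛlud/; between vowels this yields [nɛluzi].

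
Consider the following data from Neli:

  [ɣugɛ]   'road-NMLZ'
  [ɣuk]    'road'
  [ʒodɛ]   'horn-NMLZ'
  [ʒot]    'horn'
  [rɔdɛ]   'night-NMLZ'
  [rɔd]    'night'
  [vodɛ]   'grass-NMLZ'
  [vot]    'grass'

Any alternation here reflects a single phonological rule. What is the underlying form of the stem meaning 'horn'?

/ʒot/

'horn' shows [d] ~ [t] at the end of the stem ([ʒodɛ] vs [ʒot]).
But 'night' keeps [d] in both environments ([rɔdɛ], [rɔd]), so there is no rule changing /d/ to [t] in isolation.
The alternation reflects intervocalic voicing: voiceless stops become voiced between vowels. /t/ is underlying.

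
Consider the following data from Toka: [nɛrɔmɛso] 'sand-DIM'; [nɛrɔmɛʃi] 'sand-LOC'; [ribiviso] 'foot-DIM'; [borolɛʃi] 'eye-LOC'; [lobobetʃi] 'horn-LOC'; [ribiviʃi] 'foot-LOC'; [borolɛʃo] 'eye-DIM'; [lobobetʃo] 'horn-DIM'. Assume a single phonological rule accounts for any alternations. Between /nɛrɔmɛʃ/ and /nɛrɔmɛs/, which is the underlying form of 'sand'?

'sand' shows [s] ~ [ʃ] at the end of the stem ([nɛrɔmɛso] vs [nɛrɔmɛʃi]).
But 'eye' keeps [ʃ] in both environments ([borolɛʃo], [borolɛʃi]), so there is no rule changing /ʃ/ to [s] before the DIM suffix.
The underlying segment must be /s/; /s/ becomes palato-alveolar [ʃ] before a front vowel, yielding [ʃ] there.

/nɛrɔmɛs/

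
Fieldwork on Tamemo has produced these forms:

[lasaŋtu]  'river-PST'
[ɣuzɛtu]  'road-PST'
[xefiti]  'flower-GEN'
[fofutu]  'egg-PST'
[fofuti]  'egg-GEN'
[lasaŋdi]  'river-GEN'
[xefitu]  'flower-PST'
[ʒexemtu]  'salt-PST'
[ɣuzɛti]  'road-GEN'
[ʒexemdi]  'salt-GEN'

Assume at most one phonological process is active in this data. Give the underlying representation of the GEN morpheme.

/-di/

The GEN morpheme has two allomorphs, [-di] and [-ti].
The PST suffix, which begins with [t], is invariant after every stem; so [t] is not altered by any rule here.
So the underlying form is /-di/, and voiced stops become voiceless after a vowel.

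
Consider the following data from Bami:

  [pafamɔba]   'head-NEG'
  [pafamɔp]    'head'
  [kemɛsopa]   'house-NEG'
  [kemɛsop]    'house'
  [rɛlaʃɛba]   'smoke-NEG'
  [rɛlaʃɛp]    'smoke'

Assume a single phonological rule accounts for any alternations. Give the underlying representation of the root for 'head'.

/pafamɔb/

'head' shows [b] ~ [p] at the end of the stem ([pafamɔba] vs [pafamɔp]).
The stem 'house' ([kemɛsopa], [kemɛsop]) shows [p] unchanged in both environments, so [p] cannot be basic with [b] derived before the NEG suffix.
Therefore /b/ is basic and [p] is derived by word-final obstruent devoicing (voiced obstruents become voiceless word-finally).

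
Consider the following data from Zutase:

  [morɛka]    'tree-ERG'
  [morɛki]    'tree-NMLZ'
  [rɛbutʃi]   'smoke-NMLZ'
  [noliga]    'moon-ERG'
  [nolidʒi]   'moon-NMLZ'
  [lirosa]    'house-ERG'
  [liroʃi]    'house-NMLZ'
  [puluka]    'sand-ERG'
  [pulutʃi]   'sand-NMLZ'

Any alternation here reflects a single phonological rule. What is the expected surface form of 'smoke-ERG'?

[rɛbuka]

'sand' shows [k] ~ [tʃ] at the end of the stem ([puluka] vs [pulutʃi]).
If /k/ were underlying and a rule turned it into [tʃ] before the NMLZ suffix, 'tree' would also alternate; but it has [k] in both [morɛka] and [morɛki].
The underlying segment must be /tʃ/; palato-alveolar /tʃ/, /dʒ/ and /ʃ/ become [k], [g] and [s] when no front vowel follows, yielding [k] there.
The one attested form of 'smoke', [rɛbutʃi], shows underlying /rɛbutʃ/. Applying the same rule when no front vowel follows gives [rɛbuka].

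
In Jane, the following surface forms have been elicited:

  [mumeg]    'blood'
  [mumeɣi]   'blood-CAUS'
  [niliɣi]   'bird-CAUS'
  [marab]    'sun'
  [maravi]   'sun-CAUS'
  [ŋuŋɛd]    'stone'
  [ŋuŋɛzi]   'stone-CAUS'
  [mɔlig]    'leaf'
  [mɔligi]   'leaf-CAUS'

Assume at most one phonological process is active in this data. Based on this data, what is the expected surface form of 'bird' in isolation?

[nilig]

The root 'blood' surfaces as [mumeg] and [mumeɣi], with a stem-final [g] ~ [ɣ] alternation.
If /g/ were underlying and a rule turned it into [ɣ] before the CAUS suffix, 'leaf' would also alternate; but it has [g] in both [mɔlig] and [mɔligi].
Therefore /ɣ/ is basic and [g] is derived by word-final hardening (voiced fricatives become stops word-finally).
From [niliɣi] the stem 'bird' is /niliɣ/; word-finally this yields [nilig].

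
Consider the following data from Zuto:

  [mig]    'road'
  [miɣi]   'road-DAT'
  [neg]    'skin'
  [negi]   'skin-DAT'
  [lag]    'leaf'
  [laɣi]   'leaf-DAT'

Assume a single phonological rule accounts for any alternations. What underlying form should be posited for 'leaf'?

/laɣ/

'leaf' shows [g] ~ [ɣ] at the end of the stem ([lag] vs [laɣi]).
But 'skin' keeps [g] in both environments ([neg], [negi]), so there is no rule changing /g/ to [ɣ] before the DAT suffix.
The alternation reflects word-final hardening: voiced fricatives become stops word-finally. /ɣ/ is underlying.
The underlying form of 'leaf' is therefore /laɣ/.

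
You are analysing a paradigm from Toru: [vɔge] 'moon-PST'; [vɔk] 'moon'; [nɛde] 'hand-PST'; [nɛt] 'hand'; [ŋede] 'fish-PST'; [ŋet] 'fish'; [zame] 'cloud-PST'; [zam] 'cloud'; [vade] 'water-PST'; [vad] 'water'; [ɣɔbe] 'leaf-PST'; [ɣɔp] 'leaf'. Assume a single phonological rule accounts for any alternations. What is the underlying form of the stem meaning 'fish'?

/ŋet/

The root 'fish' surfaces as [ŋede] and [ŋet], with a stem-final [d] ~ [t] alternation.
If /d/ were underlying and a rule turned it into [t] in isolation, 'water' would also alternate; but it has [d] in both [vade] and [vad].
So /t/ is underlying, and a rule of intervocalic voicing — voiceless stops become voiced between vowels — gives [d].
Hence 'fish' is /ŋet/ underlyingly.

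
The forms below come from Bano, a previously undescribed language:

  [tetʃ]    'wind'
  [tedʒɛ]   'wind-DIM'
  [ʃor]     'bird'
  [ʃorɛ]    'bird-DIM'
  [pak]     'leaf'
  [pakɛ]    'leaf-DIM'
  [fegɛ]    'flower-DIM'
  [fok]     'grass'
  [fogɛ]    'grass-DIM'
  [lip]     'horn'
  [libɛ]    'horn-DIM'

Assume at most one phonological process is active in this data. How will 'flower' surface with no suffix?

[fek]

The root 'grass' surfaces as [fok] and [fogɛ], with a stem-final [k] ~ [g] alternation.
But 'leaf' keeps [k] in both environments ([pak], [pakɛ]), so there is no rule changing /k/ to [g] before the DIM suffix.
The underlying segment must be /g/; voiced obstruents become voiceless word-finally, yielding [k] there.
The one attested form of 'flower', [fegɛ], shows underlying /feg/. Applying the same rule word-finally gives [fek].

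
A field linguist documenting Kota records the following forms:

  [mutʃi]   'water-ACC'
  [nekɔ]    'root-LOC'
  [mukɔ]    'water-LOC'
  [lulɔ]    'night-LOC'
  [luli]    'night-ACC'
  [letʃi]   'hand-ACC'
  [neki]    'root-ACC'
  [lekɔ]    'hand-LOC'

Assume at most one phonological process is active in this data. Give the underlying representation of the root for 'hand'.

In [lekɔ] and [letʃi] the final segment of 'hand' alternates: [k] ~ [tʃ].
The stem 'root' ([nekɔ], [neki]) shows [k] unchanged in both environments, so [k] cannot be basic with [tʃ] derived before the ACC suffix.
The underlying segment must be /tʃ/; palato-alveolar /tʃ/ becomes [k] when no front vowel follows, yielding [k] there.
So 'hand' = /letʃ/.

/letʃ/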